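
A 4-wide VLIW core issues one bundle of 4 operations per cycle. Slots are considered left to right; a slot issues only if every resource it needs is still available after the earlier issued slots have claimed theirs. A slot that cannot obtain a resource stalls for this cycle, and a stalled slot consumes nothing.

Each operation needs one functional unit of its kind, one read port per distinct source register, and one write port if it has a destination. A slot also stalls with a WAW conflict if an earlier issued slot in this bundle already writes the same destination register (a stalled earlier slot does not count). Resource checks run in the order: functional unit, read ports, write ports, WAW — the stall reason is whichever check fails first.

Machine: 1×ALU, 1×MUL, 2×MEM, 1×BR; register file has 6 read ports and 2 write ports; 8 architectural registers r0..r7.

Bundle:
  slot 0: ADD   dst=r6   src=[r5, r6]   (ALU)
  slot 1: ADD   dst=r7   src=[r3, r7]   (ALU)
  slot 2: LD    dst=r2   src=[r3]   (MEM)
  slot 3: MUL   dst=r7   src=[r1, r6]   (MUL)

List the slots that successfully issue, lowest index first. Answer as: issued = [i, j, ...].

issued = [0, 2]

slot 0 (ALU): ISSUE — free A0,Mu1,Ld2,B1 rp4 wp1
slot 1 (ALU): stall FU — free A0,Mu1,Ld2,B1 rp4 wp1
slot 2 (MEM): ISSUE — free A0,Mu1,Ld1,B1 rp3 wp0
slot 3 (MUL): stall WR_PORT — free A0,Mu1,Ld1,B1 rp3 wp0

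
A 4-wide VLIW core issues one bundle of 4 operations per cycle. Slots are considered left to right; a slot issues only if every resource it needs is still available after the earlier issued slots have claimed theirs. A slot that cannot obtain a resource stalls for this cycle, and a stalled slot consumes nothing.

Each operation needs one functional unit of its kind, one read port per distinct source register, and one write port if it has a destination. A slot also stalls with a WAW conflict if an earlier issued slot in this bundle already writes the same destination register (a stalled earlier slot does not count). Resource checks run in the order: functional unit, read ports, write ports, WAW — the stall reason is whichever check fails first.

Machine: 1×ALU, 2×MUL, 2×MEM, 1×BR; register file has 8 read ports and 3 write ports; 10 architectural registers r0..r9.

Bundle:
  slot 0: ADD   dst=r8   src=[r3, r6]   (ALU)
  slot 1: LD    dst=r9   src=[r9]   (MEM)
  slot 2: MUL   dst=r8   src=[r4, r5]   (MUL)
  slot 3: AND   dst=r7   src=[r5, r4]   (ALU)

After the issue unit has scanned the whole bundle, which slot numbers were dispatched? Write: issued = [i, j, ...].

slot 0 (ALU): ISSUE — free A0,Mu2,Ld2,B1 rp6 wp2
slot 1 (MEM): ISSUE — free A0,Mu2,Ld1,B1 rp5 wp1
slot 2 (MUL): stall WAW — free A0,Mu2,Ld1,B1 rp5 wp1
slot 3 (ALU): stall FU — free A0,Mu2,Ld1,B1 rp5 wp1

issued = [0, 1]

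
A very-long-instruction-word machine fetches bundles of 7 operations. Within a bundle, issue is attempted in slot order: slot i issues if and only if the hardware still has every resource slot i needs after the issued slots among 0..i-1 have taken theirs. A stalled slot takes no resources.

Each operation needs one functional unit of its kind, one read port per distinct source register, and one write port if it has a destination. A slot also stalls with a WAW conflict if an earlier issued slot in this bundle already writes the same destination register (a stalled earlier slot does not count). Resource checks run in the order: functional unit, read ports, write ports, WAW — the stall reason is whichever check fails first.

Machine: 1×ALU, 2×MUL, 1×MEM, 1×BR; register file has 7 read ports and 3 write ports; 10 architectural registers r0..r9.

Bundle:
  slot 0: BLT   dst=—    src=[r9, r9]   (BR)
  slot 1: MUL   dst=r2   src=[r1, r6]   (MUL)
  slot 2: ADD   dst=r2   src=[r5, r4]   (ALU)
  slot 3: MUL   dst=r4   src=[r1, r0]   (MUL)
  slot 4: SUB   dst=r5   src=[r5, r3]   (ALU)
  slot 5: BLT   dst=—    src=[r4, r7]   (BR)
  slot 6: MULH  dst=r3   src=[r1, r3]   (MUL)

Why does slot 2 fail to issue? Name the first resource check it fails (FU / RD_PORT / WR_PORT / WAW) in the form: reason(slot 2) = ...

(0) want 1×BR +1rd +0wr — yes → AL1|MU2|ME1|BR0|rd6|wr3
(1) want 1×MUL +2rd +1wr — yes → AL1|MU1|ME1|BR0|rd4|wr2
(2) want 1×ALU +2rd +1wr — WAW → AL1|MU1|ME1|BR0|rd4|wr2
(3) want 1×MUL +2rd +1wr — yes → AL1|MU0|ME1|BR0|rd2|wr1
(4) want 1×ALU +2rd +1wr — yes → AL0|MU0|ME1|BR0|rd0|wr0
(5) want 1×BR +2rd +0wr — FU → AL0|MU0|ME1|BR0|rd0|wr0
(6) want 1×MUL +2rd +1wr — FU → AL0|MU0|ME1|BR0|rd0|wr0

reason(slot 2) = WAW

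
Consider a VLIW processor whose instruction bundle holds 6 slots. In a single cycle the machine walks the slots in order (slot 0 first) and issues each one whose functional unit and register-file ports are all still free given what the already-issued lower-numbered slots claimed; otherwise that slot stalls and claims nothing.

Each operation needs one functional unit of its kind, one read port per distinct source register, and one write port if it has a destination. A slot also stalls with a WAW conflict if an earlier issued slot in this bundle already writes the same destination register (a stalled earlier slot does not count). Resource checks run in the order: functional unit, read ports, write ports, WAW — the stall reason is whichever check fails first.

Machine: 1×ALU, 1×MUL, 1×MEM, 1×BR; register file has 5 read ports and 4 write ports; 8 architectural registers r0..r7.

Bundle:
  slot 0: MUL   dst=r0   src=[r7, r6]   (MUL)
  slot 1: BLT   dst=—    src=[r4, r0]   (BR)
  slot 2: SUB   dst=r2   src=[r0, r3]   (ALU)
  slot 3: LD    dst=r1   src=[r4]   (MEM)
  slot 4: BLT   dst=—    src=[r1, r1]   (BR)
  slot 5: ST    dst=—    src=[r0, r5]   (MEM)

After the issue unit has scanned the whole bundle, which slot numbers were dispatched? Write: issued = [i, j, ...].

slot 0 (MUL): ISSUE — free A1,Mu0,Ld1,B1 rp3 wp3
slot 1 (BR): ISSUE — free A1,Mu0,Ld1,B0 rp1 wp3
slot 2 (ALU): stall RD_PORT — free A1,Mu0,Ld1,B0 rp1 wp3
slot 3 (MEM): ISSUE — free A1,Mu0,Ld0,B0 rp0 wp2
slot 4 (BR): stall FU — free A1,Mu0,Ld0,B0 rp0 wp2
slot 5 (MEM): stall FU — free A1,Mu0,Ld0,B0 rp0 wp2

issued = [0, 1, 3]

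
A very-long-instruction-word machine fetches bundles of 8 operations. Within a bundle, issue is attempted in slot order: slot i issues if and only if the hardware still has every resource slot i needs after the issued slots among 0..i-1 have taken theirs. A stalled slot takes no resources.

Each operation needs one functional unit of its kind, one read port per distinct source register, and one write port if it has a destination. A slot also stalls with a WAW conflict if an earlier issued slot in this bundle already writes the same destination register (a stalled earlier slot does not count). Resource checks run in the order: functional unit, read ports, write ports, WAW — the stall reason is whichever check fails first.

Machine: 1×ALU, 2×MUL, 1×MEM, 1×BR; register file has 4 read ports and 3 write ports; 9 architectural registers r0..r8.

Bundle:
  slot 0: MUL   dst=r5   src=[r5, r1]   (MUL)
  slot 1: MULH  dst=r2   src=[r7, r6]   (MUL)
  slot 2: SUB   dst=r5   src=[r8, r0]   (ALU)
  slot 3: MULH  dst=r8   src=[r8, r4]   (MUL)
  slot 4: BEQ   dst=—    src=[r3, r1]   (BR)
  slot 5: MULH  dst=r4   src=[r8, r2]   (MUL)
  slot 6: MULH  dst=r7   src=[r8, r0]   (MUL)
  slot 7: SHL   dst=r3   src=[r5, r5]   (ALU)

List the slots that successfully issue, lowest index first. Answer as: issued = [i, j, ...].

#0 MUL src=r5,r1 dispatched  <A:1 Mu:1 Ld:1 B:1 rd:2 wr:2>
#1 MUL src=r7,r6 dispatched  <A:1 Mu:0 Ld:1 B:1 rd:0 wr:1>
#2 ALU src=r8,r0 held:RD_PORT  <A:1 Mu:0 Ld:1 B:1 rd:0 wr:1>
#3 MUL src=r8,r4 held:FU  <A:1 Mu:0 Ld:1 B:1 rd:0 wr:1>
#4 BR src=r3,r1 held:RD_PORT  <A:1 Mu:0 Ld:1 B:1 rd:0 wr:1>
#5 MUL src=r8,r2 held:FU  <A:1 Mu:0 Ld:1 B:1 rd:0 wr:1>
#6 MUL src=r8,r0 held:FU  <A:1 Mu:0 Ld:1 B:1 rd:0 wr:1>
#7 ALU src=r5,r5 held:RD_PORT  <A:1 Mu:0 Ld:1 B:1 rd:0 wr:1>

issued = [0, 1]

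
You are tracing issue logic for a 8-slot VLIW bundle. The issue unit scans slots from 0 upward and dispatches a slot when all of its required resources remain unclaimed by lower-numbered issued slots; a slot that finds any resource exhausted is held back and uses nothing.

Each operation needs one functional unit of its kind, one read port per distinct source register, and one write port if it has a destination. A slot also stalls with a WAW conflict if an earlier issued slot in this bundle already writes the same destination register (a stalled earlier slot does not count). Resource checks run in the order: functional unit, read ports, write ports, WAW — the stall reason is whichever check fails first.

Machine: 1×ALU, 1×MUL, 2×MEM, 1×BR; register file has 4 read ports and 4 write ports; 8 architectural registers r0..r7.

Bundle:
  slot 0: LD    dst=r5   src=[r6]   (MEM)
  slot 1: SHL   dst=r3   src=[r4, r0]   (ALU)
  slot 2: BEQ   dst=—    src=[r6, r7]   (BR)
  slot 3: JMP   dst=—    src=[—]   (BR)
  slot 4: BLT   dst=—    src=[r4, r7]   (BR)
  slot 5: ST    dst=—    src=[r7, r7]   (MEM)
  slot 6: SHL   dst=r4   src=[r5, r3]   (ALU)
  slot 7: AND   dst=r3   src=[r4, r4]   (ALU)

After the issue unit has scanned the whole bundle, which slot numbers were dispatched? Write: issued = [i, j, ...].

issued = [0, 1, 3, 5]

  0. MEM→r5 ⇒ go  {1A/1Mu/1Ld/1B | 3r 3w}
  1. ALU→r3 ⇒ go  {0A/1Mu/1Ld/1B | 1r 2w}
  2. BR ⇒ no(RD_PORT)  {0A/1Mu/1Ld/1B | 1r 2w}
  3. BR ⇒ go  {0A/1Mu/1Ld/0B | 1r 2w}
  4. BR ⇒ no(FU)  {0A/1Mu/1Ld/0B | 1r 2w}
  5. MEM ⇒ go  {0A/1Mu/0Ld/0B | 0r 2w}
  6. ALU→r4 ⇒ no(FU)  {0A/1Mu/0Ld/0B | 0r 2w}
  7. ALU→r3 ⇒ no(FU)  {0A/1Mu/0Ld/0B | 0r 2w}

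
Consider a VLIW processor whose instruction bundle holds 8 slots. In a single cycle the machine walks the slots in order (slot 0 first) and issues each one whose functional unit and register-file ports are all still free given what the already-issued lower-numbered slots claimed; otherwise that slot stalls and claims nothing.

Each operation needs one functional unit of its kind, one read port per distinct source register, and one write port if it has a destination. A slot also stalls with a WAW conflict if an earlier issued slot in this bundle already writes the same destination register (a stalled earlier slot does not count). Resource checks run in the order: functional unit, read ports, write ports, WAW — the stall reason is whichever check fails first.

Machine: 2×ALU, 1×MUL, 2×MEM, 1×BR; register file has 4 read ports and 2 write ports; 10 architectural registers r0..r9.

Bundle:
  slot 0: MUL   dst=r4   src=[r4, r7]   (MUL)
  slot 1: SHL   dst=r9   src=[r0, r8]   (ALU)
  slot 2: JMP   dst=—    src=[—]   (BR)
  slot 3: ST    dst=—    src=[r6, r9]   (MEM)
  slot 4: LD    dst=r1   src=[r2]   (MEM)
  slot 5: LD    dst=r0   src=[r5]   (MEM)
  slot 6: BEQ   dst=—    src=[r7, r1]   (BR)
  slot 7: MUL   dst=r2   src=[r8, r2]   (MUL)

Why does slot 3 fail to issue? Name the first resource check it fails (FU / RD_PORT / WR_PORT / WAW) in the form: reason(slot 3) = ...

[0] MUL needs rd=2 wr=1: ok; after: ALU=2 MUL=0 MEM=2 BR=1, R=2, W=1
[1] ALU needs rd=2 wr=1: ok; after: ALU=1 MUL=0 MEM=2 BR=1, R=0, W=0
[2] BR needs rd=0 wr=0: ok; after: ALU=1 MUL=0 MEM=2 BR=0, R=0, W=0
[3] MEM needs rd=2 wr=0: RD_PORT; after: ALU=1 MUL=0 MEM=2 BR=0, R=0, W=0
[4] MEM needs rd=1 wr=1: RD_PORT; after: ALU=1 MUL=0 MEM=2 BR=0, R=0, W=0
[5] MEM needs rd=1 wr=1: RD_PORT; after: ALU=1 MUL=0 MEM=2 BR=0, R=0, W=0
[6] BR needs rd=2 wr=0: FU; after: ALU=1 MUL=0 MEM=2 BR=0, R=0, W=0
[7] MUL needs rd=2 wr=1: FU; after: ALU=1 MUL=0 MEM=2 BR=0, R=0, W=0

reason(slot 3) = RD_PORT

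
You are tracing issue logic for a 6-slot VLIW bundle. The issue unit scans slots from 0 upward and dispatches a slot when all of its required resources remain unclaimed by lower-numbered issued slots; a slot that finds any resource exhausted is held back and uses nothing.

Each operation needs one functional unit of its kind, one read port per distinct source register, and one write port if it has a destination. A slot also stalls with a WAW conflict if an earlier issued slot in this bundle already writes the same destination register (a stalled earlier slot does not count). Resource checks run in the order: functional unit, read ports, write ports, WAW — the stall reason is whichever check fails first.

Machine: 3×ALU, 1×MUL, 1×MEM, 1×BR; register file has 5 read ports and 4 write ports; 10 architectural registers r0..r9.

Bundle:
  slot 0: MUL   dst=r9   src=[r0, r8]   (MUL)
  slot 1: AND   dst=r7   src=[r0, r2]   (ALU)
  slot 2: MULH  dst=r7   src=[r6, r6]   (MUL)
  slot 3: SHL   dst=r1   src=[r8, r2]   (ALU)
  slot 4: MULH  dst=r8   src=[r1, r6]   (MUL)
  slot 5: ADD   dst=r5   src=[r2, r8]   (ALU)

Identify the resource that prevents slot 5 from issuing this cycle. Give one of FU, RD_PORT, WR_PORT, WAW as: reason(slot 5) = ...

slot 0 (MUL): ISSUE — free A3,Mu0,Ld1,B1 rp3 wp3
slot 1 (ALU): ISSUE — free A2,Mu0,Ld1,B1 rp1 wp2
slot 2 (MUL): stall FU — free A2,Mu0,Ld1,B1 rp1 wp2
slot 3 (ALU): stall RD_PORT — free A2,Mu0,Ld1,B1 rp1 wp2
slot 4 (MUL): stall FU — free A2,Mu0,Ld1,B1 rp1 wp2
slot 5 (ALU): stall RD_PORT — free A2,Mu0,Ld1,B1 rp1 wp2

reason(slot 5) = RD_PORT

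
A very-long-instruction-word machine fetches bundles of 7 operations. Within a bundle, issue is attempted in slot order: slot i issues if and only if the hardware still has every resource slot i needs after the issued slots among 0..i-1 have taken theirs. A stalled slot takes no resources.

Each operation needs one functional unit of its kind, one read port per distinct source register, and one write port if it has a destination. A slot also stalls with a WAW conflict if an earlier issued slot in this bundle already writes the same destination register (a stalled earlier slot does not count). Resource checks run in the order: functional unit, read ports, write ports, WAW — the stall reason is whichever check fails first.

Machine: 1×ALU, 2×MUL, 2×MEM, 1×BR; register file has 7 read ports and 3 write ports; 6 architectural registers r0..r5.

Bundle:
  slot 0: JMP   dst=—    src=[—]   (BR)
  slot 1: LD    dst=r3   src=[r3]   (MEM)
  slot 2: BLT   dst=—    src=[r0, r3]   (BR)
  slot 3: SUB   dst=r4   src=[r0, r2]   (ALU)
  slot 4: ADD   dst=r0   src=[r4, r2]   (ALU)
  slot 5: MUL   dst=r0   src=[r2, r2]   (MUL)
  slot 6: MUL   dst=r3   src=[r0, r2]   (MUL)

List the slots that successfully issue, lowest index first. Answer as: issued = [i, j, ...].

[0] BR needs rd=0 wr=0: ok; after: ALU=1 MUL=2 MEM=2 BR=0, R=7, W=3
[1] MEM needs rd=1 wr=1: ok; after: ALU=1 MUL=2 MEM=1 BR=0, R=6, W=2
[2] BR needs rd=2 wr=0: FU; after: ALU=1 MUL=2 MEM=1 BR=0, R=6, W=2
[3] ALU needs rd=2 wr=1: ok; after: ALU=0 MUL=2 MEM=1 BR=0, R=4, W=1
[4] ALU needs rd=2 wr=1: FU; after: ALU=0 MUL=2 MEM=1 BR=0, R=4, W=1
[5] MUL needs rd=1 wr=1: ok; after: ALU=0 MUL=1 MEM=1 BR=0, R=3, W=0
[6] MUL needs rd=2 wr=1: WR_PORT; after: ALU=0 MUL=1 MEM=1 BR=0, R=3, W=0

issued = [0, 1, 3, 5]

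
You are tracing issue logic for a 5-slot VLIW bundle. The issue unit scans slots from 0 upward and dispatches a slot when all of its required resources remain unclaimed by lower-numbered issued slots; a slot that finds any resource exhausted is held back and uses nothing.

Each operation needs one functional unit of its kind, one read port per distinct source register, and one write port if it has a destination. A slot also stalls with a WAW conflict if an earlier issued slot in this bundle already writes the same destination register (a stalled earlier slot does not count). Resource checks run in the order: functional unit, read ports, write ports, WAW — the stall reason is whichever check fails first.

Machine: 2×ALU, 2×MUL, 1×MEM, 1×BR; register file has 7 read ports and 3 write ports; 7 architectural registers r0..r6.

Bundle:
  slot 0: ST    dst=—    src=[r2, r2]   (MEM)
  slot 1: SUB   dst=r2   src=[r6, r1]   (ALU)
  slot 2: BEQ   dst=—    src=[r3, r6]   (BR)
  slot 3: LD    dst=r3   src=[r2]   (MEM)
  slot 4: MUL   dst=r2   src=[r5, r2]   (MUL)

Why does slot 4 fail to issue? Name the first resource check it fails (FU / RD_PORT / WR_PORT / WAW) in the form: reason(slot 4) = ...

reason(slot 4) = WAW

slot 0 (MEM): ISSUE — free A2,Mu2,Ld0,B1 rp6 wp3
slot 1 (ALU): ISSUE — free A1,Mu2,Ld0,B1 rp4 wp2
slot 2 (BR): ISSUE — free A1,Mu2,Ld0,B0 rp2 wp2
slot 3 (MEM): stall FU — free A1,Mu2,Ld0,B0 rp2 wp2
slot 4 (MUL): stall WAW — free A1,Mu2,Ld0,B0 rp2 wp2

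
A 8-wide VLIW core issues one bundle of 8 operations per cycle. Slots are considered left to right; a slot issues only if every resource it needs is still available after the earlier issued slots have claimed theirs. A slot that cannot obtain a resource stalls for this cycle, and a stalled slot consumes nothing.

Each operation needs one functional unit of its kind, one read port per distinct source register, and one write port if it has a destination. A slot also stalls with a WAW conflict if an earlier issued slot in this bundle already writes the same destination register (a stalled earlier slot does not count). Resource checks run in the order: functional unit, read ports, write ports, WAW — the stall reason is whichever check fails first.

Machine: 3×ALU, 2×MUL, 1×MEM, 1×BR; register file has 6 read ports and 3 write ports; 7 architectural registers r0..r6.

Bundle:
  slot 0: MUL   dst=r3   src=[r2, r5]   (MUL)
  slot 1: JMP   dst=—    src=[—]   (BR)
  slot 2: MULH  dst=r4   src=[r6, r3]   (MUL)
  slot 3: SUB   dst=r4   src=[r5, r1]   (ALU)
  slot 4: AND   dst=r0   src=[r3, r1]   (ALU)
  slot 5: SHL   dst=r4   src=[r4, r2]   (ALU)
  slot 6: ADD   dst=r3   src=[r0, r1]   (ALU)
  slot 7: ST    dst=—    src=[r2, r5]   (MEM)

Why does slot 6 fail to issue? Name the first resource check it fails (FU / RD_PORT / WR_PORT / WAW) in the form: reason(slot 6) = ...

[0] MUL needs rd=2 wr=1: ok; after: ALU=3 MUL=1 MEM=1 BR=1, R=4, W=2
[1] BR needs rd=0 wr=0: ok; after: ALU=3 MUL=1 MEM=1 BR=0, R=4, W=2
[2] MUL needs rd=2 wr=1: ok; after: ALU=3 MUL=0 MEM=1 BR=0, R=2, W=1
[3] ALU needs rd=2 wr=1: WAW; after: ALU=3 MUL=0 MEM=1 BR=0, R=2, W=1
[4] ALU needs rd=2 wr=1: ok; after: ALU=2 MUL=0 MEM=1 BR=0, R=0, W=0
[5] ALU needs rd=2 wr=1: RD_PORT; after: ALU=2 MUL=0 MEM=1 BR=0, R=0, W=0
[6] ALU needs rd=2 wr=1: RD_PORT; after: ALU=2 MUL=0 MEM=1 BR=0, R=0, W=0
[7] MEM needs rd=2 wr=0: RD_PORT; after: ALU=2 MUL=0 MEM=1 BR=0, R=0, W=0

reason(slot 6) = RD_PORT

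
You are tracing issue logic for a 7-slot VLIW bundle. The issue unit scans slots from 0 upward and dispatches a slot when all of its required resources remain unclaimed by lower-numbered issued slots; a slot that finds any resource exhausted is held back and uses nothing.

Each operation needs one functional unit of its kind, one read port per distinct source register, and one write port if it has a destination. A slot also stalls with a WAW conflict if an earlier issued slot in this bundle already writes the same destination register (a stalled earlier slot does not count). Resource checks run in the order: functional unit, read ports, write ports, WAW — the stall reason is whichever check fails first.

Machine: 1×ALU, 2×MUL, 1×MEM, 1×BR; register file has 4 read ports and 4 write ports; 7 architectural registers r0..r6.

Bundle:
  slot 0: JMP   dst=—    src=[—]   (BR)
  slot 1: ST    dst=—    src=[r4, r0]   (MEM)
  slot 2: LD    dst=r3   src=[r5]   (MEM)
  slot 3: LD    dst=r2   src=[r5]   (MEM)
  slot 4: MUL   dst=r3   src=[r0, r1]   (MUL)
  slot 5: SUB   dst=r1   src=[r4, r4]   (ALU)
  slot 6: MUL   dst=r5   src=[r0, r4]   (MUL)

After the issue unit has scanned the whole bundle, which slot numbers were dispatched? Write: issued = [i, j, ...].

issued = [0, 1, 4]

[0] BR needs rd=0 wr=0: ok; after: ALU=1 MUL=2 MEM=1 BR=0, R=4, W=4
[1] MEM needs rd=2 wr=0: ok; after: ALU=1 MUL=2 MEM=0 BR=0, R=2, W=4
[2] MEM needs rd=1 wr=1: FU; after: ALU=1 MUL=2 MEM=0 BR=0, R=2, W=4
[3] MEM needs rd=1 wr=1: FU; after: ALU=1 MUL=2 MEM=0 BR=0, R=2, W=4
[4] MUL needs rd=2 wr=1: ok; after: ALU=1 MUL=1 MEM=0 BR=0, R=0, W=3
[5] ALU needs rd=1 wr=1: RD_PORT; after: ALU=1 MUL=1 MEM=0 BR=0, R=0, W=3
[6] MUL needs rd=2 wr=1: RD_PORT; after: ALU=1 MUL=1 MEM=0 BR=0, R=0, W=3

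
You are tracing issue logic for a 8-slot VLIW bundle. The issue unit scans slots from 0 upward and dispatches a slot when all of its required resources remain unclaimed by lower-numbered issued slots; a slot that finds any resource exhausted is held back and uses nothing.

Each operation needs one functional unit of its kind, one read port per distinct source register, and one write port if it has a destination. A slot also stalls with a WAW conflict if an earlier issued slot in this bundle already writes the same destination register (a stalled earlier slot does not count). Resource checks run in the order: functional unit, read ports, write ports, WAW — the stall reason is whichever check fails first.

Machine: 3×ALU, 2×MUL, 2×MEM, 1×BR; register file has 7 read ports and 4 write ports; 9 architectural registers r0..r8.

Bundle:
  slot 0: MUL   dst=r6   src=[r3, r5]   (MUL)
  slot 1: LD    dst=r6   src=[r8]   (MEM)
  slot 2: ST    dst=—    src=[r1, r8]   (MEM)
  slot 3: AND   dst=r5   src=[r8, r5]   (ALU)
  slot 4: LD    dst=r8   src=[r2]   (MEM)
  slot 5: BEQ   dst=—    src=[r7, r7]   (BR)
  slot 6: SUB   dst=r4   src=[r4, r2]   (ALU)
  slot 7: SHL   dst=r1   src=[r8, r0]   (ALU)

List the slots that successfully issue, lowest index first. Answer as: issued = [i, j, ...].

issued = [0, 2, 3, 4]

(0) want 1×MUL +2rd +1wr — yes → AL3|MU1|ME2|BR1|rd5|wr3
(1) want 1×MEM +1rd +1wr — WAW → AL3|MU1|ME2|BR1|rd5|wr3
(2) want 1×MEM +2rd +0wr — yes → AL3|MU1|ME1|BR1|rd3|wr3
(3) want 1×ALU +2rd +1wr — yes → AL2|MU1|ME1|BR1|rd1|wr2
(4) want 1×MEM +1rd +1wr — yes → AL2|MU1|ME0|BR1|rd0|wr1
(5) want 1×BR +1rd +0wr — RD_PORT → AL2|MU1|ME0|BR1|rd0|wr1
(6) want 1×ALU +2rd +1wr — RD_PORT → AL2|MU1|ME0|BR1|rd0|wr1
(7) want 1×ALU +2rd +1wr — RD_PORT → AL2|MU1|ME0|BR1|rd0|wr1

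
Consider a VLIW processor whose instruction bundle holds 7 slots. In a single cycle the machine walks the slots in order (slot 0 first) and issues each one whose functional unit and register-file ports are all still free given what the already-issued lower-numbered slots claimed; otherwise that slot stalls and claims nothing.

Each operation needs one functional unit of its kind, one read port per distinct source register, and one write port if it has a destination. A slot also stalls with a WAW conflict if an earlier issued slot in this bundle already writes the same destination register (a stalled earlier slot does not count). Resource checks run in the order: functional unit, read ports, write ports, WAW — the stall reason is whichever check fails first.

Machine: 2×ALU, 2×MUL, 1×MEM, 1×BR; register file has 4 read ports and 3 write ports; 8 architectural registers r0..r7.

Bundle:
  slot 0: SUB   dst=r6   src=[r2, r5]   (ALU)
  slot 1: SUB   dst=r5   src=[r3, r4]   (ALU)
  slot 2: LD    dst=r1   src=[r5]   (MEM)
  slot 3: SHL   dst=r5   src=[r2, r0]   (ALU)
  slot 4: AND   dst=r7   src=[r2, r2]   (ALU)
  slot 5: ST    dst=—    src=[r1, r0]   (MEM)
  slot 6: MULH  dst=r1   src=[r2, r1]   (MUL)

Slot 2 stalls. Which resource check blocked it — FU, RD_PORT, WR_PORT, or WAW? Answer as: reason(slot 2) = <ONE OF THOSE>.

(0) want 1×ALU +2rd +1wr — yes → AL1|MU2|ME1|BR1|rd2|wr2
(1) want 1×ALU +2rd +1wr — yes → AL0|MU2|ME1|BR1|rd0|wr1
(2) want 1×MEM +1rd +1wr — RD_PORT → AL0|MU2|ME1|BR1|rd0|wr1
(3) want 1×ALU +2rd +1wr — FU → AL0|MU2|ME1|BR1|rd0|wr1
(4) want 1×ALU +1rd +1wr — FU → AL0|MU2|ME1|BR1|rd0|wr1
(5) want 1×MEM +2rd +0wr — RD_PORT → AL0|MU2|ME1|BR1|rd0|wr1
(6) want 1×MUL +2rd +1wr — RD_PORT → AL0|MU2|ME1|BR1|rd0|wr1

reason(slot 2) = RD_PORT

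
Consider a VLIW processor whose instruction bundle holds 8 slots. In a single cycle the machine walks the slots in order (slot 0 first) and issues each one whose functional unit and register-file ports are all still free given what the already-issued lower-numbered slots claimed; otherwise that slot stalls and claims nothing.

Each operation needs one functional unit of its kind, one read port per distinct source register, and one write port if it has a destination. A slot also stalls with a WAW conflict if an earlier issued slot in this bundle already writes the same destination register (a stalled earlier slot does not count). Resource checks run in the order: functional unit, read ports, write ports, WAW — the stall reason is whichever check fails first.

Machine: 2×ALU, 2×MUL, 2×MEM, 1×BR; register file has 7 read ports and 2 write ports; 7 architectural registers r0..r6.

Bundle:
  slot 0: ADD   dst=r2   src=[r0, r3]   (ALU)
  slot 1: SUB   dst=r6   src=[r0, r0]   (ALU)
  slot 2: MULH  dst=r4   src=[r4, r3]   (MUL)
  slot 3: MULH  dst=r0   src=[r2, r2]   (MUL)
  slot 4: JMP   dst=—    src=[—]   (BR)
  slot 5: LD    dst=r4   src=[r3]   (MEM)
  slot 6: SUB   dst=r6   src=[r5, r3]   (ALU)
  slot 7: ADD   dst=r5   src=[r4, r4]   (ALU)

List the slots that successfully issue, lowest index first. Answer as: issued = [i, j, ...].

issued = [0, 1, 4]

[0] ALU needs rd=2 wr=1: ok; after: ALU=1 MUL=2 MEM=2 BR=1, R=5, W=1
[1] ALU needs rd=1 wr=1: ok; after: ALU=0 MUL=2 MEM=2 BR=1, R=4, W=0
[2] MUL needs rd=2 wr=1: WR_PORT; after: ALU=0 MUL=2 MEM=2 BR=1, R=4, W=0
[3] MUL needs rd=1 wr=1: WR_PORT; after: ALU=0 MUL=2 MEM=2 BR=1, R=4, W=0
[4] BR needs rd=0 wr=0: ok; after: ALU=0 MUL=2 MEM=2 BR=0, R=4, W=0
[5] MEM needs rd=1 wr=1: WR_PORT; after: ALU=0 MUL=2 MEM=2 BR=0, R=4, W=0
[6] ALU needs rd=2 wr=1: FU; after: ALU=0 MUL=2 MEM=2 BR=0, R=4, W=0
[7] ALU needs rd=1 wr=1: FU; after: ALU=0 MUL=2 MEM=2 BR=0, R=4, W=0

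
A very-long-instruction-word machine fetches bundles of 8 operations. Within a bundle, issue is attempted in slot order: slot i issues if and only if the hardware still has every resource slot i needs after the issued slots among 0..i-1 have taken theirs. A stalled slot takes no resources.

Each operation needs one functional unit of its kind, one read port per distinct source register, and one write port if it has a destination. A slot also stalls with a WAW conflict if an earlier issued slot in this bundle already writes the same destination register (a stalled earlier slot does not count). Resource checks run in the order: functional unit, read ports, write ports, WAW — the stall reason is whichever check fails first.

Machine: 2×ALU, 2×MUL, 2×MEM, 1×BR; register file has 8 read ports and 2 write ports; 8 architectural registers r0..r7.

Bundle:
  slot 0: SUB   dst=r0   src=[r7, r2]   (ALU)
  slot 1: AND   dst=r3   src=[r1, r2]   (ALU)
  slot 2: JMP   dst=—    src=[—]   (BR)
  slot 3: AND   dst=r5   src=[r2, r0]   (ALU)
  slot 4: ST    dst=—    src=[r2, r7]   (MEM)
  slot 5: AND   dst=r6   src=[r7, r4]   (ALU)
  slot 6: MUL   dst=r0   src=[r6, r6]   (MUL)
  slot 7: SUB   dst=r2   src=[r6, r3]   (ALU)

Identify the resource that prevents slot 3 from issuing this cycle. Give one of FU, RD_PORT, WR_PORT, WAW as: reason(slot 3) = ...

(0) want 1×ALU +2rd +1wr — yes → AL1|MU2|ME2|BR1|rd6|wr1
(1) want 1×ALU +2rd +1wr — yes → AL0|MU2|ME2|BR1|rd4|wr0
(2) want 1×BR +0rd +0wr — yes → AL0|MU2|ME2|BR0|rd4|wr0
(3) want 1×ALU +2rd +1wr — FU → AL0|MU2|ME2|BR0|rd4|wr0
(4) want 1×MEM +2rd +0wr — yes → AL0|MU2|ME1|BR0|rd2|wr0
(5) want 1×ALU +2rd +1wr — FU → AL0|MU2|ME1|BR0|rd2|wr0
(6) want 1×MUL +1rd +1wr — WR_PORT → AL0|MU2|ME1|BR0|rd2|wr0
(7) want 1×ALU +2rd +1wr — FU → AL0|MU2|ME1|BR0|rd2|wr0

reason(slot 3) = FU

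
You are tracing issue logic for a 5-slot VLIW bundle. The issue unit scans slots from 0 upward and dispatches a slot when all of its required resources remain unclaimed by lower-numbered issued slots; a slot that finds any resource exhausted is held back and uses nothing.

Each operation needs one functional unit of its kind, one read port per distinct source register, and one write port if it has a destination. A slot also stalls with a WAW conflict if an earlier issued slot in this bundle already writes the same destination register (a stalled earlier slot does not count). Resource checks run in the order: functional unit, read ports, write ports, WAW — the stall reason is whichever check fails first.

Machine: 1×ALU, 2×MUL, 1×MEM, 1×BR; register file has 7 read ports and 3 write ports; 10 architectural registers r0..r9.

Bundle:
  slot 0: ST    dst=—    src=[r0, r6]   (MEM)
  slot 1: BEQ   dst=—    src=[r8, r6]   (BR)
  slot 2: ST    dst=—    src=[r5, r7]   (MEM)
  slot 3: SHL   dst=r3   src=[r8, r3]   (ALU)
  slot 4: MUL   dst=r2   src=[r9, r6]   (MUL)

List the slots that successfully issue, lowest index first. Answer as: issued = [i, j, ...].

issued = [0, 1, 3]

(0) want 1×MEM +2rd +0wr — yes → AL1|MU2|ME0|BR1|rd5|wr3
(1) want 1×BR +2rd +0wr — yes → AL1|MU2|ME0|BR0|rd3|wr3
(2) want 1×MEM +2rd +0wr — FU → AL1|MU2|ME0|BR0|rd3|wr3
(3) want 1×ALU +2rd +1wr — yes → AL0|MU2|ME0|BR0|rd1|wr2
(4) want 1×MUL +2rd +1wr — RD_PORT → AL0|MU2|ME0|BR0|rd1|wr2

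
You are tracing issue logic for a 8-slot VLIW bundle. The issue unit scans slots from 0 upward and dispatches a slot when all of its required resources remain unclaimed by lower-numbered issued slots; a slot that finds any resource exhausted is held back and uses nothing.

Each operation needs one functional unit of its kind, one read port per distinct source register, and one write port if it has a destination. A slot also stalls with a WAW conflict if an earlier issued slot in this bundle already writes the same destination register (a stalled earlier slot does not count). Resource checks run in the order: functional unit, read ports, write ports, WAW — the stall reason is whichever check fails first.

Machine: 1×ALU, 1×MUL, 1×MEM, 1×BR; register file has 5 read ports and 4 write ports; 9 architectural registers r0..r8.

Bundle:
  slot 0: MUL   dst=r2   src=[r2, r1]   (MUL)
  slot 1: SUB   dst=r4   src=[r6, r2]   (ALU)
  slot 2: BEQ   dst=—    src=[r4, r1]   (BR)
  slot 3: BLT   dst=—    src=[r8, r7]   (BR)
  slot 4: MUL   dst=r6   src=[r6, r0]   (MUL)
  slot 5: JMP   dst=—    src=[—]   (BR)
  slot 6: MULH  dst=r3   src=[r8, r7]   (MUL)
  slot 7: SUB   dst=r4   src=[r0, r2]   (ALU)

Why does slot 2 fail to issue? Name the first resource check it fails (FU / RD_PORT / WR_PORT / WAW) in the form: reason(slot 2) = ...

[0] MUL needs rd=2 wr=1: ok; after: ALU=1 MUL=0 MEM=1 BR=1, R=3, W=3
[1] ALU needs rd=2 wr=1: ok; after: ALU=0 MUL=0 MEM=1 BR=1, R=1, W=2
[2] BR needs rd=2 wr=0: RD_PORT; after: ALU=0 MUL=0 MEM=1 BR=1, R=1, W=2
[3] BR needs rd=2 wr=0: RD_PORT; after: ALU=0 MUL=0 MEM=1 BR=1, R=1, W=2
[4] MUL needs rd=2 wr=1: FU; after: ALU=0 MUL=0 MEM=1 BR=1, R=1, W=2
[5] BR needs rd=0 wr=0: ok; after: ALU=0 MUL=0 MEM=1 BR=0, R=1, W=2
[6] MUL needs rd=2 wr=1: FU; after: ALU=0 MUL=0 MEM=1 BR=0, R=1, W=2
[7] ALU needs rd=2 wr=1: FU; after: ALU=0 MUL=0 MEM=1 BR=0, R=1, W=2

reason(slot 2) = RD_PORT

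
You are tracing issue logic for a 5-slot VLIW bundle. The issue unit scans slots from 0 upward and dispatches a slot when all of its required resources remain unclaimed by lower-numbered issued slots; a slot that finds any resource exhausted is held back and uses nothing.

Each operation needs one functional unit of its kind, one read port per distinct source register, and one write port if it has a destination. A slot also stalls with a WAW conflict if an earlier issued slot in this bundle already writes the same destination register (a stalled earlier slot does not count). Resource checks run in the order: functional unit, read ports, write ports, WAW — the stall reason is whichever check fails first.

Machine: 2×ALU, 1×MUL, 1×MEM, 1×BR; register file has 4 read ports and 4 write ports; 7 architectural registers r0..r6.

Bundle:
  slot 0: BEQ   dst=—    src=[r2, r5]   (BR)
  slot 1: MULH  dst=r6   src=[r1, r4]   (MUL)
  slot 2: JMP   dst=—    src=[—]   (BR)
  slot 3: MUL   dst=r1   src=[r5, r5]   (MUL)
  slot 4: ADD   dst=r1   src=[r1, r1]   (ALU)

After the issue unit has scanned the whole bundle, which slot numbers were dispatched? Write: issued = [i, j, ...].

issued = [0, 1]

#0 BR src=r2,r5 dispatched  <A:2 Mu:1 Ld:1 B:0 rd:2 wr:4>
#1 MUL src=r1,r4 dispatched  <A:2 Mu:0 Ld:1 B:0 rd:0 wr:3>
#2 BR src=- held:FU  <A:2 Mu:0 Ld:1 B:0 rd:0 wr:3>
#3 MUL src=r5,r5 held:FU  <A:2 Mu:0 Ld:1 B:0 rd:0 wr:3>
#4 ALU src=r1,r1 held:RD_PORT  <A:2 Mu:0 Ld:1 B:0 rd:0 wr:3>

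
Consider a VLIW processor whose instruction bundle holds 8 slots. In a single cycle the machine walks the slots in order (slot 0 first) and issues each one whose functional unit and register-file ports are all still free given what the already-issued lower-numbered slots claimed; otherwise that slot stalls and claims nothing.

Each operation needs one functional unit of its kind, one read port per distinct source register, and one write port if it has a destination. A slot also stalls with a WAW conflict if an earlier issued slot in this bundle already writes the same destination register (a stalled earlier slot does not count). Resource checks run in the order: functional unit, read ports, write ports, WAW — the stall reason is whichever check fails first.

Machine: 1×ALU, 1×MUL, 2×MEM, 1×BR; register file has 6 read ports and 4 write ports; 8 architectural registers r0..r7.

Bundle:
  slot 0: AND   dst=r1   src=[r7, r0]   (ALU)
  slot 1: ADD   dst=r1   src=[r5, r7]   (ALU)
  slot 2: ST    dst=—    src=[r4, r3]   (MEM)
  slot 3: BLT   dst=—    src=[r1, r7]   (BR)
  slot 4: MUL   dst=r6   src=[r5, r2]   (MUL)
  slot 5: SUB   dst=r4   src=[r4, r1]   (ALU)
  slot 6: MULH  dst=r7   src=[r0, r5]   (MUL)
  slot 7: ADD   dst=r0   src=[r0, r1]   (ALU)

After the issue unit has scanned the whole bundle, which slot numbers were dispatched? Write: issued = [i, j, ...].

issued = [0, 2, 3]

  0. ALU→r1 ⇒ go  {0A/1Mu/2Ld/1B | 4r 3w}
  1. ALU→r1 ⇒ no(FU)  {0A/1Mu/2Ld/1B | 4r 3w}
  2. MEM ⇒ go  {0A/1Mu/1Ld/1B | 2r 3w}
  3. BR ⇒ go  {0A/1Mu/1Ld/0B | 0r 3w}
  4. MUL→r6 ⇒ no(RD_PORT)  {0A/1Mu/1Ld/0B | 0r 3w}
  5. ALU→r4 ⇒ no(FU)  {0A/1Mu/1Ld/0B | 0r 3w}
  6. MUL→r7 ⇒ no(RD_PORT)  {0A/1Mu/1Ld/0B | 0r 3w}
  7. ALU→r0 ⇒ no(FU)  {0A/1Mu/1Ld/0B | 0r 3w}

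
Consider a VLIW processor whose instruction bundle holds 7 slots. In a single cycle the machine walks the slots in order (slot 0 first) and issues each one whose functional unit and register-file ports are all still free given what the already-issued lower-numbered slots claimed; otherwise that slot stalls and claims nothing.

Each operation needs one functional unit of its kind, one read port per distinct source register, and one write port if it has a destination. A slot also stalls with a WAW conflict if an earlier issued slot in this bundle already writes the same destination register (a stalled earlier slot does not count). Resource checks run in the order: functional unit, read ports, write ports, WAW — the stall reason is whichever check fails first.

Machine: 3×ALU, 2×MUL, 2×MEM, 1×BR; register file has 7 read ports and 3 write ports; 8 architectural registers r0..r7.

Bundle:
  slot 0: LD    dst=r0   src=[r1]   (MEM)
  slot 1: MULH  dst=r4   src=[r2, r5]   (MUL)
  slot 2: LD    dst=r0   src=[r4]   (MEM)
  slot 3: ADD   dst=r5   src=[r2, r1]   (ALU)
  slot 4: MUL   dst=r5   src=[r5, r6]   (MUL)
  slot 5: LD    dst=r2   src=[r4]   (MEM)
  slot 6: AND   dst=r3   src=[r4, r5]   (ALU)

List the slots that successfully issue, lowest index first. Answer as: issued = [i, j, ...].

issued = [0, 1, 3]

#0 MEM src=r1 dispatched  <A:3 Mu:2 Ld:1 B:1 rd:6 wr:2>
#1 MUL src=r2,r5 dispatched  <A:3 Mu:1 Ld:1 B:1 rd:4 wr:1>
#2 MEM src=r4 held:WAW  <A:3 Mu:1 Ld:1 B:1 rd:4 wr:1>
#3 ALU src=r2,r1 dispatched  <A:2 Mu:1 Ld:1 B:1 rd:2 wr:0>
#4 MUL src=r5,r6 held:WR_PORT  <A:2 Mu:1 Ld:1 B:1 rd:2 wr:0>
#5 MEM src=r4 held:WR_PORT  <A:2 Mu:1 Ld:1 B:1 rd:2 wr:0>
#6 ALU src=r4,r5 held:WR_PORT  <A:2 Mu:1 Ld:1 B:1 rd:2 wr:0>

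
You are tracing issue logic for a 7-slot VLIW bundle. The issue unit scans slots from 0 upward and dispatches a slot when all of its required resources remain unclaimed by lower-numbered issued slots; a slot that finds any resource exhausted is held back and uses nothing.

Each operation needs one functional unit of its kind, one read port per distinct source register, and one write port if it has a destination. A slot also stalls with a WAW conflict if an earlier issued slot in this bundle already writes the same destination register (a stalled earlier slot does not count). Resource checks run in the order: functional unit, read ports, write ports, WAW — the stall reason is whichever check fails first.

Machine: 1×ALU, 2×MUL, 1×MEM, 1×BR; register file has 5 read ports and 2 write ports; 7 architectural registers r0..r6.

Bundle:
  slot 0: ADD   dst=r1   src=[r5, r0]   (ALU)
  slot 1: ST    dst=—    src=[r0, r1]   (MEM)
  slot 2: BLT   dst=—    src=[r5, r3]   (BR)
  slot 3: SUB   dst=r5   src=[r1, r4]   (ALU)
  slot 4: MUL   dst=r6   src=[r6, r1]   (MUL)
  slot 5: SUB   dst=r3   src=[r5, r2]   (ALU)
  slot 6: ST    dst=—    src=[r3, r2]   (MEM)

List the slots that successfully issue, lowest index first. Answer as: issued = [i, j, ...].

[0] ALU needs rd=2 wr=1: ok; after: ALU=0 MUL=2 MEM=1 BR=1, R=3, W=1
[1] MEM needs rd=2 wr=0: ok; after: ALU=0 MUL=2 MEM=0 BR=1, R=1, W=1
[2] BR needs rd=2 wr=0: RD_PORT; after: ALU=0 MUL=2 MEM=0 BR=1, R=1, W=1
[3] ALU needs rd=2 wr=1: FU; after: ALU=0 MUL=2 MEM=0 BR=1, R=1, W=1
[4] MUL needs rd=2 wr=1: RD_PORT; after: ALU=0 MUL=2 MEM=0 BR=1, R=1, W=1
[5] ALU needs rd=2 wr=1: FU; after: ALU=0 MUL=2 MEM=0 BR=1, R=1, W=1
[6] MEM needs rd=2 wr=0: FU; after: ALU=0 MUL=2 MEM=0 BR=1, R=1, W=1

issued = [0, 1]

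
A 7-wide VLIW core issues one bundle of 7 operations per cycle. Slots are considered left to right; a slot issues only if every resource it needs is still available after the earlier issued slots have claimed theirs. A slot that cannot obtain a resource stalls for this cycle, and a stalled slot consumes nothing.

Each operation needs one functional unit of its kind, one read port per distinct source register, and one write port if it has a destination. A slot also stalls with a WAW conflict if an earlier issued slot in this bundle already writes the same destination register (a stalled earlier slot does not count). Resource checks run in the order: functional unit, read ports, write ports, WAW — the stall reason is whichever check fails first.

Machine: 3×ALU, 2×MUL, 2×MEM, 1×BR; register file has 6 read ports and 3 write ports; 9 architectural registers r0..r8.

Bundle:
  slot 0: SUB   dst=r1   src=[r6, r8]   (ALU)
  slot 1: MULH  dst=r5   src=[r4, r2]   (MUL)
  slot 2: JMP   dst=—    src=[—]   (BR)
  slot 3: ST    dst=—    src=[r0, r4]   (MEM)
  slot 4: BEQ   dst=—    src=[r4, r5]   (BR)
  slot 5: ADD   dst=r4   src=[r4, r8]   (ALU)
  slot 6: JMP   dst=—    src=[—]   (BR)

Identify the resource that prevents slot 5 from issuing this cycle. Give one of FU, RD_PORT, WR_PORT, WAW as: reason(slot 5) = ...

  0. ALU→r1 ⇒ go  {2A/2Mu/2Ld/1B | 4r 2w}
  1. MUL→r5 ⇒ go  {2A/1Mu/2Ld/1B | 2r 1w}
  2. BR ⇒ go  {2A/1Mu/2Ld/0B | 2r 1w}
  3. MEM ⇒ go  {2A/1Mu/1Ld/0B | 0r 1w}
  4. BR ⇒ no(FU)  {2A/1Mu/1Ld/0B | 0r 1w}
  5. ALU→r4 ⇒ no(RD_PORT)  {2A/1Mu/1Ld/0B | 0r 1w}
  6. BR ⇒ no(FU)  {2A/1Mu/1Ld/0B | 0r 1w}

reason(slot 5) = RD_PORT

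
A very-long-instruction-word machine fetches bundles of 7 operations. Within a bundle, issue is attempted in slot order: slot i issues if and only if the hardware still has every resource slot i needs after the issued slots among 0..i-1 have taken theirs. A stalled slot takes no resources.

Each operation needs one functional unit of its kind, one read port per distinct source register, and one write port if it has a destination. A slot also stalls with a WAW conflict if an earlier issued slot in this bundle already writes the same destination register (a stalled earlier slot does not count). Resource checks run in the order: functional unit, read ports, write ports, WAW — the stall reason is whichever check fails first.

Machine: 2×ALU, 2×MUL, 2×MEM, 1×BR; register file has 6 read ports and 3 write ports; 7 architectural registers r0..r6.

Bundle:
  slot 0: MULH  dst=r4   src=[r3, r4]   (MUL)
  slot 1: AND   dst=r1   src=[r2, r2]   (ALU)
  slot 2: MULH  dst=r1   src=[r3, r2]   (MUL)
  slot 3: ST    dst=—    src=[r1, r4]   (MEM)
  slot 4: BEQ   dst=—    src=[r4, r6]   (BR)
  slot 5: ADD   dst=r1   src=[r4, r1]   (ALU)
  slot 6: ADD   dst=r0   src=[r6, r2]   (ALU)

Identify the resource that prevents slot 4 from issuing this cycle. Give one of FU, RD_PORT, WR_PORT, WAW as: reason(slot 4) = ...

(0) want 1×MUL +2rd +1wr — yes → AL2|MU1|ME2|BR1|rd4|wr2
(1) want 1×ALU +1rd +1wr — yes → AL1|MU1|ME2|BR1|rd3|wr1
(2) want 1×MUL +2rd +1wr — WAW → AL1|MU1|ME2|BR1|rd3|wr1
(3) want 1×MEM +2rd +0wr — yes → AL1|MU1|ME1|BR1|rd1|wr1
(4) want 1×BR +2rd +0wr — RD_PORT → AL1|MU1|ME1|BR1|rd1|wr1
(5) want 1×ALU +2rd +1wr — RD_PORT → AL1|MU1|ME1|BR1|rd1|wr1
(6) want 1×ALU +2rd +1wr — RD_PORT → AL1|MU1|ME1|BR1|rd1|wr1

reason(slot 4) = RD_PORT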